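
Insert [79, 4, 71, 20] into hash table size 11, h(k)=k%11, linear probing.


Insert 79: h=2 -> slot 2
Insert 4: h=4 -> slot 4
Insert 71: h=5 -> slot 5
Insert 20: h=9 -> slot 9

Table: [None, None, 79, None, 4, 71, None, None, None, 20, None]


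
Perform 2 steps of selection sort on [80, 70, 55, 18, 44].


Initial: [80, 70, 55, 18, 44]
Step 1: min=18 at 3
  Swap: [18, 70, 55, 80, 44]
Step 2: min=44 at 4
  Swap: [18, 44, 55, 80, 70]

After 2 steps: [18, 44, 55, 80, 70]


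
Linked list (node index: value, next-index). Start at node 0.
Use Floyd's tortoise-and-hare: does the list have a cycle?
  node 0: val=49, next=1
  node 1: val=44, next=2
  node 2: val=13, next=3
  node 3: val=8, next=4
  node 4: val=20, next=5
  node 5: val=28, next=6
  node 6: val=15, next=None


Floyd's tortoise (slow, +1) and hare (fast, +2):
  init: slow=0, fast=0
  step 1: slow=1, fast=2
  step 2: slow=2, fast=4
  step 3: slow=3, fast=6
  step 4: fast -> None, no cycle

Cycle: no


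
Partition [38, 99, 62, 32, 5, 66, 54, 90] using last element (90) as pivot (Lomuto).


Pivot: 90
  38 <= 90: advance i (no swap)
  62 <= 90: swap -> [38, 62, 99, 32, 5, 66, 54, 90]
  32 <= 90: swap -> [38, 62, 32, 99, 5, 66, 54, 90]
  5 <= 90: swap -> [38, 62, 32, 5, 99, 66, 54, 90]
  66 <= 90: swap -> [38, 62, 32, 5, 66, 99, 54, 90]
  54 <= 90: swap -> [38, 62, 32, 5, 66, 54, 99, 90]
Place pivot at 6: [38, 62, 32, 5, 66, 54, 90, 99]

Partitioned: [38, 62, 32, 5, 66, 54, 90, 99]


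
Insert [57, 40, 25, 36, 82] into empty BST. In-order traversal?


Insert 57: root
Insert 40: L from 57
Insert 25: L from 57 -> L from 40
Insert 36: L from 57 -> L from 40 -> R from 25
Insert 82: R from 57

In-order: [25, 36, 40, 57, 82]


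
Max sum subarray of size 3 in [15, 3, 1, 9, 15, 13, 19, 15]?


[0:3]: 19
[1:4]: 13
[2:5]: 25
[3:6]: 37
[4:7]: 47
[5:8]: 47

Max: 47 at [4:7]


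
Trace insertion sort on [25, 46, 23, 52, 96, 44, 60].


Initial: [25, 46, 23, 52, 96, 44, 60]
Insert 46: [25, 46, 23, 52, 96, 44, 60]
Insert 23: [23, 25, 46, 52, 96, 44, 60]
Insert 52: [23, 25, 46, 52, 96, 44, 60]
Insert 96: [23, 25, 46, 52, 96, 44, 60]
Insert 44: [23, 25, 44, 46, 52, 96, 60]
Insert 60: [23, 25, 44, 46, 52, 60, 96]

Sorted: [23, 25, 44, 46, 52, 60, 96]


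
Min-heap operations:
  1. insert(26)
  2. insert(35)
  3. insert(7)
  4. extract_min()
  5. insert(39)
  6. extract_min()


insert(26) -> [26]
insert(35) -> [26, 35]
insert(7) -> [7, 35, 26]
extract_min()->7, [26, 35]
insert(39) -> [26, 35, 39]
extract_min()->26, [35, 39]

Final heap: [35, 39]


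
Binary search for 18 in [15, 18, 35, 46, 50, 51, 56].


Step 1: lo=0, hi=6, mid=3, val=46
Step 2: lo=0, hi=2, mid=1, val=18

Found at index 1


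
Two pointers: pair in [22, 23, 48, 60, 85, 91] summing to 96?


lo=0(22)+hi=5(91)=113
lo=0(22)+hi=4(85)=107
lo=0(22)+hi=3(60)=82
lo=1(23)+hi=3(60)=83
lo=2(48)+hi=3(60)=108

No pair found


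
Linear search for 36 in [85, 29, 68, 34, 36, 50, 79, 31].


i=0: 85!=36
i=1: 29!=36
i=2: 68!=36
i=3: 34!=36
i=4: 36==36 found!

Found at 4, 5 comps


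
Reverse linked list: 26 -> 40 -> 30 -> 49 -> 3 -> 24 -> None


Step 1: curr=26, set curr.next=prev(None) | reversed so far: 26
Step 2: curr=40, set curr.next=prev(26) | reversed so far: 40 -> 26
Step 3: curr=30, set curr.next=prev(40) | reversed so far: 30 -> 40 -> 26
Step 4: curr=49, set curr.next=prev(30) | reversed so far: 49 -> 30 -> 40 -> 26
Step 5: curr=3, set curr.next=prev(49) | reversed so far: 3 -> 49 -> 30 -> 40 -> 26
Step 6: curr=24, set curr.next=prev(3) | reversed so far: 24 -> 3 -> 49 -> 30 -> 40 -> 26

24 -> 3 -> 49 -> 30 -> 40 -> 26 -> None


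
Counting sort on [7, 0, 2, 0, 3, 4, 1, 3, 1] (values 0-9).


Input: [7, 0, 2, 0, 3, 4, 1, 3, 1]
Counts: [2, 2, 1, 2, 1, 0, 0, 1, 0, 0]

Sorted: [0, 0, 1, 1, 2, 3, 3, 4, 7]


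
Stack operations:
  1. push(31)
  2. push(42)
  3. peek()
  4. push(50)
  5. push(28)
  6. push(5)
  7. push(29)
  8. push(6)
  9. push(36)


push(31) -> [31]
push(42) -> [31, 42]
peek()->42
push(50) -> [31, 42, 50]
push(28) -> [31, 42, 50, 28]
push(5) -> [31, 42, 50, 28, 5]
push(29) -> [31, 42, 50, 28, 5, 29]
push(6) -> [31, 42, 50, 28, 5, 29, 6]
push(36) -> [31, 42, 50, 28, 5, 29, 6, 36]

Final stack: [31, 42, 50, 28, 5, 29, 6, 36]


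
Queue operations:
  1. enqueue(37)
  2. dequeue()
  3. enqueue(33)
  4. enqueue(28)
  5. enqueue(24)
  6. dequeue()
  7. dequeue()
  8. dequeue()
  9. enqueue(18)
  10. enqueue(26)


enqueue(37) -> [37]
dequeue()->37, []
enqueue(33) -> [33]
enqueue(28) -> [33, 28]
enqueue(24) -> [33, 28, 24]
dequeue()->33, [28, 24]
dequeue()->28, [24]
dequeue()->24, []
enqueue(18) -> [18]
enqueue(26) -> [18, 26]

Final queue: [18, 26]


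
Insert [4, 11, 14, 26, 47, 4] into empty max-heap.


Insert 4: [4]
Insert 11: [11, 4]
Insert 14: [14, 4, 11]
Insert 26: [26, 14, 11, 4]
Insert 47: [47, 26, 11, 4, 14]
Insert 4: [47, 26, 11, 4, 14, 4]

Final heap: [47, 26, 11, 4, 14, 4]


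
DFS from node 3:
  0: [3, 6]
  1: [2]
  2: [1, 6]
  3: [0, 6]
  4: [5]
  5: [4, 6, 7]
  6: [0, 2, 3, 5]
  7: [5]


Visit 3, push [6, 0]
Visit 0, push [6]
Visit 6, push [5, 2]
Visit 2, push [1]
Visit 1, push []
Visit 5, push [7, 4]
Visit 4, push []
Visit 7, push []

DFS order: [3, 0, 6, 2, 1, 5, 4, 7]


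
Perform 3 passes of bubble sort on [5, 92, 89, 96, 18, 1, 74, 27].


Initial: [5, 92, 89, 96, 18, 1, 74, 27]
Pass 1: [5, 89, 92, 18, 1, 74, 27, 96] (5 swaps)
Pass 2: [5, 89, 18, 1, 74, 27, 92, 96] (4 swaps)
Pass 3: [5, 18, 1, 74, 27, 89, 92, 96] (4 swaps)

After 3 passes: [5, 18, 1, 74, 27, 89, 92, 96]


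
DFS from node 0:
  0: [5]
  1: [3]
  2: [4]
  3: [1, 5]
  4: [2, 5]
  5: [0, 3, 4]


Visit 0, push [5]
Visit 5, push [4, 3]
Visit 3, push [1]
Visit 1, push []
Visit 4, push [2]
Visit 2, push []

DFS order: [0, 5, 3, 1, 4, 2]


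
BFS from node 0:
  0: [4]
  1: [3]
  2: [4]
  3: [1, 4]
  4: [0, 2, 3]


Visit 0, enqueue [4]
Visit 4, enqueue [2, 3]
Visit 2, enqueue []
Visit 3, enqueue [1]
Visit 1, enqueue []

BFS order: [0, 4, 2, 3, 1]


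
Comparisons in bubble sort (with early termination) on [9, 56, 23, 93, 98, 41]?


Algorithm: bubble sort (with early termination)
Input: [9, 56, 23, 93, 98, 41]
Sorted: [9, 23, 41, 56, 93, 98]

14


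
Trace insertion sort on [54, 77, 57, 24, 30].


Initial: [54, 77, 57, 24, 30]
Insert 77: [54, 77, 57, 24, 30]
Insert 57: [54, 57, 77, 24, 30]
Insert 24: [24, 54, 57, 77, 30]
Insert 30: [24, 30, 54, 57, 77]

Sorted: [24, 30, 54, 57, 77]


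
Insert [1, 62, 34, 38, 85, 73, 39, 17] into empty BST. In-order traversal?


Insert 1: root
Insert 62: R from 1
Insert 34: R from 1 -> L from 62
Insert 38: R from 1 -> L from 62 -> R from 34
Insert 85: R from 1 -> R from 62
Insert 73: R from 1 -> R from 62 -> L from 85
Insert 39: R from 1 -> L from 62 -> R from 34 -> R from 38
Insert 17: R from 1 -> L from 62 -> L from 34

In-order: [1, 17, 34, 38, 39, 62, 73, 85]


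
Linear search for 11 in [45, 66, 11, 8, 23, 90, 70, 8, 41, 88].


i=0: 45!=11
i=1: 66!=11
i=2: 11==11 found!

Found at 2, 3 comps


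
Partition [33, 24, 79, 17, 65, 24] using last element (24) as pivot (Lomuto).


Pivot: 24
  24 <= 24: swap -> [24, 33, 79, 17, 65, 24]
  17 <= 24: swap -> [24, 17, 79, 33, 65, 24]
Place pivot at 2: [24, 17, 24, 33, 65, 79]

Partitioned: [24, 17, 24, 33, 65, 79]


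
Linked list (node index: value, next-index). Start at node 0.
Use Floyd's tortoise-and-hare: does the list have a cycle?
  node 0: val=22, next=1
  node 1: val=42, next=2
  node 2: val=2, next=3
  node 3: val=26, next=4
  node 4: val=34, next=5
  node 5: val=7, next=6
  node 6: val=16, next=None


Floyd's tortoise (slow, +1) and hare (fast, +2):
  init: slow=0, fast=0
  step 1: slow=1, fast=2
  step 2: slow=2, fast=4
  step 3: slow=3, fast=6
  step 4: fast -> None, no cycle

Cycle: no


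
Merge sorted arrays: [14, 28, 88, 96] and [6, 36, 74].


Take 6 from B
Take 14 from A
Take 28 from A
Take 36 from B
Take 74 from B

Merged: [6, 14, 28, 36, 74, 88, 96]


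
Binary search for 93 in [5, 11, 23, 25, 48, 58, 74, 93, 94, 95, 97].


Step 1: lo=0, hi=10, mid=5, val=58
Step 2: lo=6, hi=10, mid=8, val=94
Step 3: lo=6, hi=7, mid=6, val=74
Step 4: lo=7, hi=7, mid=7, val=93

Found at index 7


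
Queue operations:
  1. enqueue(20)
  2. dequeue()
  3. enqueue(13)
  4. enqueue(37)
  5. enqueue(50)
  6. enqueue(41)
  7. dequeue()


enqueue(20) -> [20]
dequeue()->20, []
enqueue(13) -> [13]
enqueue(37) -> [13, 37]
enqueue(50) -> [13, 37, 50]
enqueue(41) -> [13, 37, 50, 41]
dequeue()->13, [37, 50, 41]

Final queue: [37, 50, 41]


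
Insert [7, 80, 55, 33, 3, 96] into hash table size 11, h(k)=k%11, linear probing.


Insert 7: h=7 -> slot 7
Insert 80: h=3 -> slot 3
Insert 55: h=0 -> slot 0
Insert 33: h=0, 1 probes -> slot 1
Insert 3: h=3, 1 probes -> slot 4
Insert 96: h=8 -> slot 8

Table: [55, 33, None, 80, 3, None, None, 7, 96, None, None]


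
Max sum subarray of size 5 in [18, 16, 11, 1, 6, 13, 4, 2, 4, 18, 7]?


[0:5]: 52
[1:6]: 47
[2:7]: 35
[3:8]: 26
[4:9]: 29
[5:10]: 41
[6:11]: 35

Max: 52 at [0:5]


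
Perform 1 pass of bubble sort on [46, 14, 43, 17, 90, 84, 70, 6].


Initial: [46, 14, 43, 17, 90, 84, 70, 6]
Pass 1: [14, 43, 17, 46, 84, 70, 6, 90] (6 swaps)

After 1 pass: [14, 43, 17, 46, 84, 70, 6, 90]


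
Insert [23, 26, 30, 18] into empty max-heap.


Insert 23: [23]
Insert 26: [26, 23]
Insert 30: [30, 23, 26]
Insert 18: [30, 23, 26, 18]

Final heap: [30, 23, 26, 18]


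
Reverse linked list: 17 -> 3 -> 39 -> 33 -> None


Step 1: curr=17, set curr.next=prev(None) | reversed so far: 17
Step 2: curr=3, set curr.next=prev(17) | reversed so far: 3 -> 17
Step 3: curr=39, set curr.next=prev(3) | reversed so far: 39 -> 3 -> 17
Step 4: curr=33, set curr.next=prev(39) | reversed so far: 33 -> 39 -> 3 -> 17

33 -> 39 -> 3 -> 17 -> None


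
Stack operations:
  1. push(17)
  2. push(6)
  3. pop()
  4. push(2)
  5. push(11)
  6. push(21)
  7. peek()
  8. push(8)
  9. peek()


push(17) -> [17]
push(6) -> [17, 6]
pop()->6, [17]
push(2) -> [17, 2]
push(11) -> [17, 2, 11]
push(21) -> [17, 2, 11, 21]
peek()->21
push(8) -> [17, 2, 11, 21, 8]
peek()->8

Final stack: [17, 2, 11, 21, 8]


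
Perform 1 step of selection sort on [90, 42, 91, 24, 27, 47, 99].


Initial: [90, 42, 91, 24, 27, 47, 99]
Step 1: min=24 at 3
  Swap: [24, 42, 91, 90, 27, 47, 99]

After 1 step: [24, 42, 91, 90, 27, 47, 99]


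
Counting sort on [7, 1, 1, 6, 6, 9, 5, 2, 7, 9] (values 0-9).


Input: [7, 1, 1, 6, 6, 9, 5, 2, 7, 9]
Counts: [0, 2, 1, 0, 0, 1, 2, 2, 0, 2]

Sorted: [1, 1, 2, 5, 6, 6, 7, 7, 9, 9]


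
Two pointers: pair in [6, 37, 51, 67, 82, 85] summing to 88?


lo=0(6)+hi=5(85)=91
lo=0(6)+hi=4(82)=88

Yes: 6+82=88


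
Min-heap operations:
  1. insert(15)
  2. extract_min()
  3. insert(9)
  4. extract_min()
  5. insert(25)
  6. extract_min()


insert(15) -> [15]
extract_min()->15, []
insert(9) -> [9]
extract_min()->9, []
insert(25) -> [25]
extract_min()->25, []

Final heap: []


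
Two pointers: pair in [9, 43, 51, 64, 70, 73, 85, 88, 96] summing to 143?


lo=0(9)+hi=8(96)=105
lo=1(43)+hi=8(96)=139
lo=2(51)+hi=8(96)=147
lo=2(51)+hi=7(88)=139
lo=3(64)+hi=7(88)=152
lo=3(64)+hi=6(85)=149
lo=3(64)+hi=5(73)=137
lo=4(70)+hi=5(73)=143

Yes: 70+73=143


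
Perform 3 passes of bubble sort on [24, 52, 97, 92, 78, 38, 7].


Initial: [24, 52, 97, 92, 78, 38, 7]
Pass 1: [24, 52, 92, 78, 38, 7, 97] (4 swaps)
Pass 2: [24, 52, 78, 38, 7, 92, 97] (3 swaps)
Pass 3: [24, 52, 38, 7, 78, 92, 97] (2 swaps)

After 3 passes: [24, 52, 38, 7, 78, 92, 97]


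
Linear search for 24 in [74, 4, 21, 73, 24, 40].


i=0: 74!=24
i=1: 4!=24
i=2: 21!=24
i=3: 73!=24
i=4: 24==24 found!

Found at 4, 5 comps


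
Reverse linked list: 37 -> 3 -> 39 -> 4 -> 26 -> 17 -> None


Step 1: curr=37, set curr.next=prev(None) | reversed so far: 37
Step 2: curr=3, set curr.next=prev(37) | reversed so far: 3 -> 37
Step 3: curr=39, set curr.next=prev(3) | reversed so far: 39 -> 3 -> 37
Step 4: curr=4, set curr.next=prev(39) | reversed so far: 4 -> 39 -> 3 -> 37
Step 5: curr=26, set curr.next=prev(4) | reversed so far: 26 -> 4 -> 39 -> 3 -> 37
Step 6: curr=17, set curr.next=prev(26) | reversed so far: 17 -> 26 -> 4 -> 39 -> 3 -> 37

17 -> 26 -> 4 -> 39 -> 3 -> 37 -> None


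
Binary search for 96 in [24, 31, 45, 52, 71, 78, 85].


Step 1: lo=0, hi=6, mid=3, val=52
Step 2: lo=4, hi=6, mid=5, val=78
Step 3: lo=6, hi=6, mid=6, val=85

Not found


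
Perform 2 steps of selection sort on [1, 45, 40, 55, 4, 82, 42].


Initial: [1, 45, 40, 55, 4, 82, 42]
Step 1: min=1 at 0
  Swap: [1, 45, 40, 55, 4, 82, 42]
Step 2: min=4 at 4
  Swap: [1, 4, 40, 55, 45, 82, 42]

After 2 steps: [1, 4, 40, 55, 45, 82, 42]


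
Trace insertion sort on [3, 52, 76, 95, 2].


Initial: [3, 52, 76, 95, 2]
Insert 52: [3, 52, 76, 95, 2]
Insert 76: [3, 52, 76, 95, 2]
Insert 95: [3, 52, 76, 95, 2]
Insert 2: [2, 3, 52, 76, 95]

Sorted: [2, 3, 52, 76, 95]


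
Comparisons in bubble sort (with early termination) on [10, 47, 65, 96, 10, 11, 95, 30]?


Algorithm: bubble sort (with early termination)
Input: [10, 47, 65, 96, 10, 11, 95, 30]
Sorted: [10, 10, 11, 30, 47, 65, 95, 96]

25


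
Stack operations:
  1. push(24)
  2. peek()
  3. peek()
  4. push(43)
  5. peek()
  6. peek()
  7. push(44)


push(24) -> [24]
peek()->24
peek()->24
push(43) -> [24, 43]
peek()->43
peek()->43
push(44) -> [24, 43, 44]

Final stack: [24, 43, 44]


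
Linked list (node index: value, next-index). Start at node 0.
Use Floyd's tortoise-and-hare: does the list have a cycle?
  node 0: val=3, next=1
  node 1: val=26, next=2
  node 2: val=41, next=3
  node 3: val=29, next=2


Floyd's tortoise (slow, +1) and hare (fast, +2):
  init: slow=0, fast=0
  step 1: slow=1, fast=2
  step 2: slow=2, fast=2
  slow == fast at node 2: cycle detected

Cycle: yes


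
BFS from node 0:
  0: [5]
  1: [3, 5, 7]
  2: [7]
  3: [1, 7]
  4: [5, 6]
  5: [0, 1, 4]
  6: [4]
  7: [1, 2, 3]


Visit 0, enqueue [5]
Visit 5, enqueue [1, 4]
Visit 1, enqueue [3, 7]
Visit 4, enqueue [6]
Visit 3, enqueue []
Visit 7, enqueue [2]
Visit 6, enqueue []
Visit 2, enqueue []

BFS order: [0, 5, 1, 4, 3, 7, 6, 2]


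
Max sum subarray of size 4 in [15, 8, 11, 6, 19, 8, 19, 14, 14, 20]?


[0:4]: 40
[1:5]: 44
[2:6]: 44
[3:7]: 52
[4:8]: 60
[5:9]: 55
[6:10]: 67

Max: 67 at [6:10]


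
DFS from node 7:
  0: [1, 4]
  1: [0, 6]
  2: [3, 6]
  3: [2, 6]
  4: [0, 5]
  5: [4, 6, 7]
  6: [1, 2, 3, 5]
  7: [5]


Visit 7, push [5]
Visit 5, push [6, 4]
Visit 4, push [0]
Visit 0, push [1]
Visit 1, push [6]
Visit 6, push [3, 2]
Visit 2, push [3]
Visit 3, push []

DFS order: [7, 5, 4, 0, 1, 6, 2, 3]


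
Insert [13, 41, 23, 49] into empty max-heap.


Insert 13: [13]
Insert 41: [41, 13]
Insert 23: [41, 13, 23]
Insert 49: [49, 41, 23, 13]

Final heap: [49, 41, 23, 13]


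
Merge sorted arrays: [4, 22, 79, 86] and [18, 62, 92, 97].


Take 4 from A
Take 18 from B
Take 22 from A
Take 62 from B
Take 79 from A
Take 86 from A

Merged: [4, 18, 22, 62, 79, 86, 92, 97]


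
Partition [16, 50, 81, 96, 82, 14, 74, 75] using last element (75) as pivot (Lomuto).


Pivot: 75
  16 <= 75: advance i (no swap)
  50 <= 75: advance i (no swap)
  14 <= 75: swap -> [16, 50, 14, 96, 82, 81, 74, 75]
  74 <= 75: swap -> [16, 50, 14, 74, 82, 81, 96, 75]
Place pivot at 4: [16, 50, 14, 74, 75, 81, 96, 82]

Partitioned: [16, 50, 14, 74, 75, 81, 96, 82]


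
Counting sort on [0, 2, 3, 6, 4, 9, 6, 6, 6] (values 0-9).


Input: [0, 2, 3, 6, 4, 9, 6, 6, 6]
Counts: [1, 0, 1, 1, 1, 0, 4, 0, 0, 1]

Sorted: [0, 2, 3, 4, 6, 6, 6, 6, 9]


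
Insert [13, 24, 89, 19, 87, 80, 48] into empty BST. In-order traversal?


Insert 13: root
Insert 24: R from 13
Insert 89: R from 13 -> R from 24
Insert 19: R from 13 -> L from 24
Insert 87: R from 13 -> R from 24 -> L from 89
Insert 80: R from 13 -> R from 24 -> L from 89 -> L from 87
Insert 48: R from 13 -> R from 24 -> L from 89 -> L from 87 -> L from 80

In-order: [13, 19, 24, 48, 80, 87, 89]


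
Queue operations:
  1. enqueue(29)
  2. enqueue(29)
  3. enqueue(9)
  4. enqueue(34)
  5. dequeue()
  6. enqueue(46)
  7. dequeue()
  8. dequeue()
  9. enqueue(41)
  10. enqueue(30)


enqueue(29) -> [29]
enqueue(29) -> [29, 29]
enqueue(9) -> [29, 29, 9]
enqueue(34) -> [29, 29, 9, 34]
dequeue()->29, [29, 9, 34]
enqueue(46) -> [29, 9, 34, 46]
dequeue()->29, [9, 34, 46]
dequeue()->9, [34, 46]
enqueue(41) -> [34, 46, 41]
enqueue(30) -> [34, 46, 41, 30]

Final queue: [34, 46, 41, 30]


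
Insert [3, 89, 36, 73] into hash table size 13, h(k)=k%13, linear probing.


Insert 3: h=3 -> slot 3
Insert 89: h=11 -> slot 11
Insert 36: h=10 -> slot 10
Insert 73: h=8 -> slot 8

Table: [None, None, None, 3, None, None, None, None, 73, None, 36, 89, None]


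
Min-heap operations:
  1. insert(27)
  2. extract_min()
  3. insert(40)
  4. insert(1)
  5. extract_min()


insert(27) -> [27]
extract_min()->27, []
insert(40) -> [40]
insert(1) -> [1, 40]
extract_min()->1, [40]

Final heap: [40]


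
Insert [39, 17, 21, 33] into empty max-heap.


Insert 39: [39]
Insert 17: [39, 17]
Insert 21: [39, 17, 21]
Insert 33: [39, 33, 21, 17]

Final heap: [39, 33, 21, 17]


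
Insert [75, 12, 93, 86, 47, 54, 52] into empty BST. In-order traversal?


Insert 75: root
Insert 12: L from 75
Insert 93: R from 75
Insert 86: R from 75 -> L from 93
Insert 47: L from 75 -> R from 12
Insert 54: L from 75 -> R from 12 -> R from 47
Insert 52: L from 75 -> R from 12 -> R from 47 -> L from 54

In-order: [12, 47, 52, 54, 75, 86, 93]


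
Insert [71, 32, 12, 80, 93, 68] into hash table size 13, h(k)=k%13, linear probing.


Insert 71: h=6 -> slot 6
Insert 32: h=6, 1 probes -> slot 7
Insert 12: h=12 -> slot 12
Insert 80: h=2 -> slot 2
Insert 93: h=2, 1 probes -> slot 3
Insert 68: h=3, 1 probes -> slot 4

Table: [None, None, 80, 93, 68, None, 71, 32, None, None, None, None, 12]


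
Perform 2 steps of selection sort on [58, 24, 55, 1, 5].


Initial: [58, 24, 55, 1, 5]
Step 1: min=1 at 3
  Swap: [1, 24, 55, 58, 5]
Step 2: min=5 at 4
  Swap: [1, 5, 55, 58, 24]

After 2 steps: [1, 5, 55, 58, 24]


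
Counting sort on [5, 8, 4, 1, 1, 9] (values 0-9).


Input: [5, 8, 4, 1, 1, 9]
Counts: [0, 2, 0, 0, 1, 1, 0, 0, 1, 1]

Sorted: [1, 1, 4, 5, 8, 9]


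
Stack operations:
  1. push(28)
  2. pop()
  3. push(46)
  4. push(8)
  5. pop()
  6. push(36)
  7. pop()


push(28) -> [28]
pop()->28, []
push(46) -> [46]
push(8) -> [46, 8]
pop()->8, [46]
push(36) -> [46, 36]
pop()->36, [46]

Final stack: [46]


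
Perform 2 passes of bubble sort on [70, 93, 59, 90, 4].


Initial: [70, 93, 59, 90, 4]
Pass 1: [70, 59, 90, 4, 93] (3 swaps)
Pass 2: [59, 70, 4, 90, 93] (2 swaps)

After 2 passes: [59, 70, 4, 90, 93]


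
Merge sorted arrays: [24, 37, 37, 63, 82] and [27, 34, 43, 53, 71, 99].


Take 24 from A
Take 27 from B
Take 34 from B
Take 37 from A
Take 37 from A
Take 43 from B
Take 53 from B
Take 63 from A
Take 71 from B
Take 82 from A

Merged: [24, 27, 34, 37, 37, 43, 53, 63, 71, 82, 99]


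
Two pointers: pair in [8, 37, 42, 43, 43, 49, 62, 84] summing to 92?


lo=0(8)+hi=7(84)=92

Yes: 8+84=92


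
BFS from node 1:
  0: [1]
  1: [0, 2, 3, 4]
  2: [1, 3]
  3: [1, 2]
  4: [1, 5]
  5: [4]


Visit 1, enqueue [0, 2, 3, 4]
Visit 0, enqueue []
Visit 2, enqueue []
Visit 3, enqueue []
Visit 4, enqueue [5]
Visit 5, enqueue []

BFS order: [1, 0, 2, 3, 4, 5]


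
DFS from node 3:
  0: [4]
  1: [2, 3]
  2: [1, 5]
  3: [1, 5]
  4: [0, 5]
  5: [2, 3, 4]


Visit 3, push [5, 1]
Visit 1, push [2]
Visit 2, push [5]
Visit 5, push [4]
Visit 4, push [0]
Visit 0, push []

DFS order: [3, 1, 2, 5, 4, 0]


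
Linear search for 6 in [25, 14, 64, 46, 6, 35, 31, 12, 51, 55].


i=0: 25!=6
i=1: 14!=6
i=2: 64!=6
i=3: 46!=6
i=4: 6==6 found!

Found at 4, 5 comps


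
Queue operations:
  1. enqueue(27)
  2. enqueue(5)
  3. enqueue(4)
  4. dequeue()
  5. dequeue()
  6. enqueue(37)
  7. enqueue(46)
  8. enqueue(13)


enqueue(27) -> [27]
enqueue(5) -> [27, 5]
enqueue(4) -> [27, 5, 4]
dequeue()->27, [5, 4]
dequeue()->5, [4]
enqueue(37) -> [4, 37]
enqueue(46) -> [4, 37, 46]
enqueue(13) -> [4, 37, 46, 13]

Final queue: [4, 37, 46, 13]


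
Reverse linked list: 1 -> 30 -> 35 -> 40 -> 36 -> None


Step 1: curr=1, set curr.next=prev(None) | reversed so far: 1
Step 2: curr=30, set curr.next=prev(1) | reversed so far: 30 -> 1
Step 3: curr=35, set curr.next=prev(30) | reversed so far: 35 -> 30 -> 1
Step 4: curr=40, set curr.next=prev(35) | reversed so far: 40 -> 35 -> 30 -> 1
Step 5: curr=36, set curr.next=prev(40) | reversed so far: 36 -> 40 -> 35 -> 30 -> 1

36 -> 40 -> 35 -> 30 -> 1 -> None


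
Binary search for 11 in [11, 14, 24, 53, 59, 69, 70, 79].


Step 1: lo=0, hi=7, mid=3, val=53
Step 2: lo=0, hi=2, mid=1, val=14
Step 3: lo=0, hi=0, mid=0, val=11

Found at index 0


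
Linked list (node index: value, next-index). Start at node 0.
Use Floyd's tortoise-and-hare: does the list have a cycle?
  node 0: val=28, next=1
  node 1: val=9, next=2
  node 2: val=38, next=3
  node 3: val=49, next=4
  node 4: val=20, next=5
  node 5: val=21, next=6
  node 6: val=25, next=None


Floyd's tortoise (slow, +1) and hare (fast, +2):
  init: slow=0, fast=0
  step 1: slow=1, fast=2
  step 2: slow=2, fast=4
  step 3: slow=3, fast=6
  step 4: fast -> None, no cycle

Cycle: no


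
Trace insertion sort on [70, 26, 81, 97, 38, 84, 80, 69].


Initial: [70, 26, 81, 97, 38, 84, 80, 69]
Insert 26: [26, 70, 81, 97, 38, 84, 80, 69]
Insert 81: [26, 70, 81, 97, 38, 84, 80, 69]
Insert 97: [26, 70, 81, 97, 38, 84, 80, 69]
Insert 38: [26, 38, 70, 81, 97, 84, 80, 69]
Insert 84: [26, 38, 70, 81, 84, 97, 80, 69]
Insert 80: [26, 38, 70, 80, 81, 84, 97, 69]
Insert 69: [26, 38, 69, 70, 80, 81, 84, 97]

Sorted: [26, 38, 69, 70, 80, 81, 84, 97]


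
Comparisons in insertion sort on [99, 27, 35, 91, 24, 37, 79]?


Algorithm: insertion sort
Input: [99, 27, 35, 91, 24, 37, 79]
Sorted: [24, 27, 35, 37, 79, 91, 99]

15


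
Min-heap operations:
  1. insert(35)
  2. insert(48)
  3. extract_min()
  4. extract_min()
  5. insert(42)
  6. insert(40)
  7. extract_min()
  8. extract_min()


insert(35) -> [35]
insert(48) -> [35, 48]
extract_min()->35, [48]
extract_min()->48, []
insert(42) -> [42]
insert(40) -> [40, 42]
extract_min()->40, [42]
extract_min()->42, []

Final heap: []


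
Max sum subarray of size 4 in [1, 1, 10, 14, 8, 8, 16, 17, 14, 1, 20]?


[0:4]: 26
[1:5]: 33
[2:6]: 40
[3:7]: 46
[4:8]: 49
[5:9]: 55
[6:10]: 48
[7:11]: 52

Max: 55 at [5:9]


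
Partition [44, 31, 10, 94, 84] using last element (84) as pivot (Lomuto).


Pivot: 84
  44 <= 84: advance i (no swap)
  31 <= 84: advance i (no swap)
  10 <= 84: advance i (no swap)
Place pivot at 3: [44, 31, 10, 84, 94]

Partitioned: [44, 31, 10, 84, 94]


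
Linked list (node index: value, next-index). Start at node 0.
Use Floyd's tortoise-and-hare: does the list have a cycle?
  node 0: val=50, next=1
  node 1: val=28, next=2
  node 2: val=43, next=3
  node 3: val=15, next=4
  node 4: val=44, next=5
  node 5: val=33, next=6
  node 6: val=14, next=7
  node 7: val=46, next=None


Floyd's tortoise (slow, +1) and hare (fast, +2):
  init: slow=0, fast=0
  step 1: slow=1, fast=2
  step 2: slow=2, fast=4
  step 3: slow=3, fast=6
  step 4: fast 6->7->None, no cycle

Cycle: no


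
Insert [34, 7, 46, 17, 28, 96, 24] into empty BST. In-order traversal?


Insert 34: root
Insert 7: L from 34
Insert 46: R from 34
Insert 17: L from 34 -> R from 7
Insert 28: L from 34 -> R from 7 -> R from 17
Insert 96: R from 34 -> R from 46
Insert 24: L from 34 -> R from 7 -> R from 17 -> L from 28

In-order: [7, 17, 24, 28, 34, 46, 96]


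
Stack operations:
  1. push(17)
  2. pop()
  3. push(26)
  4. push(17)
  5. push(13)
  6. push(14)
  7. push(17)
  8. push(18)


push(17) -> [17]
pop()->17, []
push(26) -> [26]
push(17) -> [26, 17]
push(13) -> [26, 17, 13]
push(14) -> [26, 17, 13, 14]
push(17) -> [26, 17, 13, 14, 17]
push(18) -> [26, 17, 13, 14, 17, 18]

Final stack: [26, 17, 13, 14, 17, 18]


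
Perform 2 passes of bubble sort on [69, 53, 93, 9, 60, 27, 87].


Initial: [69, 53, 93, 9, 60, 27, 87]
Pass 1: [53, 69, 9, 60, 27, 87, 93] (5 swaps)
Pass 2: [53, 9, 60, 27, 69, 87, 93] (3 swaps)

After 2 passes: [53, 9, 60, 27, 69, 87, 93]


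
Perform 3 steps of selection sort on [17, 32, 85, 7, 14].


Initial: [17, 32, 85, 7, 14]
Step 1: min=7 at 3
  Swap: [7, 32, 85, 17, 14]
Step 2: min=14 at 4
  Swap: [7, 14, 85, 17, 32]
Step 3: min=17 at 3
  Swap: [7, 14, 17, 85, 32]

After 3 steps: [7, 14, 17, 85, 32]


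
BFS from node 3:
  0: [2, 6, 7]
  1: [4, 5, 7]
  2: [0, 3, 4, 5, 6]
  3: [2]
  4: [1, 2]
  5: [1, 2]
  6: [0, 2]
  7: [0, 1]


Visit 3, enqueue [2]
Visit 2, enqueue [0, 4, 5, 6]
Visit 0, enqueue [7]
Visit 4, enqueue [1]
Visit 5, enqueue []
Visit 6, enqueue []
Visit 7, enqueue []
Visit 1, enqueue []

BFS order: [3, 2, 0, 4, 5, 6, 7, 1]


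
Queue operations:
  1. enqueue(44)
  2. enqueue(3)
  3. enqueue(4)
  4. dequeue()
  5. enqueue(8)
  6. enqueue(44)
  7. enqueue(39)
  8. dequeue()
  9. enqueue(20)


enqueue(44) -> [44]
enqueue(3) -> [44, 3]
enqueue(4) -> [44, 3, 4]
dequeue()->44, [3, 4]
enqueue(8) -> [3, 4, 8]
enqueue(44) -> [3, 4, 8, 44]
enqueue(39) -> [3, 4, 8, 44, 39]
dequeue()->3, [4, 8, 44, 39]
enqueue(20) -> [4, 8, 44, 39, 20]

Final queue: [4, 8, 44, 39, 20]


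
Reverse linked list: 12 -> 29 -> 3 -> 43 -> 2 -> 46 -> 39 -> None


Step 1: curr=12, set curr.next=prev(None) | reversed so far: 12
Step 2: curr=29, set curr.next=prev(12) | reversed so far: 29 -> 12
Step 3: curr=3, set curr.next=prev(29) | reversed so far: 3 -> 29 -> 12
Step 4: curr=43, set curr.next=prev(3) | reversed so far: 43 -> 3 -> 29 -> 12
Step 5: curr=2, set curr.next=prev(43) | reversed so far: 2 -> 43 -> 3 -> 29 -> 12
Step 6: curr=46, set curr.next=prev(2) | reversed so far: 46 -> 2 -> 43 -> 3 -> 29 -> 12
Step 7: curr=39, set curr.next=prev(46) | reversed so far: 39 -> 46 -> 2 -> 43 -> 3 -> 29 -> 12

39 -> 46 -> 2 -> 43 -> 3 -> 29 -> 12 -> None


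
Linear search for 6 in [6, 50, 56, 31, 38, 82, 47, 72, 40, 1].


i=0: 6==6 found!

Found at 0, 1 comps


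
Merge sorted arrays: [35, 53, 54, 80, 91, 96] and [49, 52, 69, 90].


Take 35 from A
Take 49 from B
Take 52 from B
Take 53 from A
Take 54 from A
Take 69 from B
Take 80 from A
Take 90 from B

Merged: [35, 49, 52, 53, 54, 69, 80, 90, 91, 96]


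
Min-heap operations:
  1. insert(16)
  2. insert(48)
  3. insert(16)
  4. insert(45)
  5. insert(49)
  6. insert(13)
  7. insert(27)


insert(16) -> [16]
insert(48) -> [16, 48]
insert(16) -> [16, 48, 16]
insert(45) -> [16, 45, 16, 48]
insert(49) -> [16, 45, 16, 48, 49]
insert(13) -> [13, 45, 16, 48, 49, 16]
insert(27) -> [13, 45, 16, 48, 49, 16, 27]

Final heap: [13, 45, 16, 48, 49, 16, 27]


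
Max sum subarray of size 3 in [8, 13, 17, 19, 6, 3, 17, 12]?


[0:3]: 38
[1:4]: 49
[2:5]: 42
[3:6]: 28
[4:7]: 26
[5:8]: 32

Max: 49 at [1:4]


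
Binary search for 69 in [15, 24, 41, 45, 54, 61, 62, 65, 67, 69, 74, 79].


Step 1: lo=0, hi=11, mid=5, val=61
Step 2: lo=6, hi=11, mid=8, val=67
Step 3: lo=9, hi=11, mid=10, val=74
Step 4: lo=9, hi=9, mid=9, val=69

Found at index 9


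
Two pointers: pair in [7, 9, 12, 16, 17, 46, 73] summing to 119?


lo=0(7)+hi=6(73)=80
lo=1(9)+hi=6(73)=82
lo=2(12)+hi=6(73)=85
lo=3(16)+hi=6(73)=89
lo=4(17)+hi=6(73)=90
lo=5(46)+hi=6(73)=119

Yes: 46+73=119


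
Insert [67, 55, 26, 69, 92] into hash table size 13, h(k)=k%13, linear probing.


Insert 67: h=2 -> slot 2
Insert 55: h=3 -> slot 3
Insert 26: h=0 -> slot 0
Insert 69: h=4 -> slot 4
Insert 92: h=1 -> slot 1

Table: [26, 92, 67, 55, 69, None, None, None, None, None, None, None, None]


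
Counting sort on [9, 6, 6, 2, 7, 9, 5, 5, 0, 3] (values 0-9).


Input: [9, 6, 6, 2, 7, 9, 5, 5, 0, 3]
Counts: [1, 0, 1, 1, 0, 2, 2, 1, 0, 2]

Sorted: [0, 2, 3, 5, 5, 6, 6, 7, 9, 9]


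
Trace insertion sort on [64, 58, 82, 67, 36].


Initial: [64, 58, 82, 67, 36]
Insert 58: [58, 64, 82, 67, 36]
Insert 82: [58, 64, 82, 67, 36]
Insert 67: [58, 64, 67, 82, 36]
Insert 36: [36, 58, 64, 67, 82]

Sorted: [36, 58, 64, 67, 82]


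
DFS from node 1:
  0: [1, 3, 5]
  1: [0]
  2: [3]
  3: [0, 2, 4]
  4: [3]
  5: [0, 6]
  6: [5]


Visit 1, push [0]
Visit 0, push [5, 3]
Visit 3, push [4, 2]
Visit 2, push []
Visit 4, push []
Visit 5, push [6]
Visit 6, push []

DFS order: [1, 0, 3, 2, 4, 5, 6]


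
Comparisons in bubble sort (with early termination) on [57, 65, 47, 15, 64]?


Algorithm: bubble sort (with early termination)
Input: [57, 65, 47, 15, 64]
Sorted: [15, 47, 57, 64, 65]

10


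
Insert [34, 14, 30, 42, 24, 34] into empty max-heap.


Insert 34: [34]
Insert 14: [34, 14]
Insert 30: [34, 14, 30]
Insert 42: [42, 34, 30, 14]
Insert 24: [42, 34, 30, 14, 24]
Insert 34: [42, 34, 34, 14, 24, 30]

Final heap: [42, 34, 34, 14, 24, 30]


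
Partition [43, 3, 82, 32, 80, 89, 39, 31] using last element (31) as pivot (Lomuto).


Pivot: 31
  3 <= 31: swap -> [3, 43, 82, 32, 80, 89, 39, 31]
Place pivot at 1: [3, 31, 82, 32, 80, 89, 39, 43]

Partitioned: [3, 31, 82, 32, 80, 89, 39, 43]


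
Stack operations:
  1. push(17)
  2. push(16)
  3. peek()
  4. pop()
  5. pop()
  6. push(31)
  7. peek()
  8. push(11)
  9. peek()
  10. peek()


push(17) -> [17]
push(16) -> [17, 16]
peek()->16
pop()->16, [17]
pop()->17, []
push(31) -> [31]
peek()->31
push(11) -> [31, 11]
peek()->11
peek()->11

Final stack: [31, 11]


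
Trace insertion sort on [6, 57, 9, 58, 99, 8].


Initial: [6, 57, 9, 58, 99, 8]
Insert 57: [6, 57, 9, 58, 99, 8]
Insert 9: [6, 9, 57, 58, 99, 8]
Insert 58: [6, 9, 57, 58, 99, 8]
Insert 99: [6, 9, 57, 58, 99, 8]
Insert 8: [6, 8, 9, 57, 58, 99]

Sorted: [6, 8, 9, 57, 58, 99]


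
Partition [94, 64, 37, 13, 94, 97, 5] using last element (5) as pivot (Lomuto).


Pivot: 5
Place pivot at 0: [5, 64, 37, 13, 94, 97, 94]

Partitioned: [5, 64, 37, 13, 94, 97, 94]


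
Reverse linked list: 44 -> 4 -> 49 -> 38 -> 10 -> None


Step 1: curr=44, set curr.next=prev(None) | reversed so far: 44
Step 2: curr=4, set curr.next=prev(44) | reversed so far: 4 -> 44
Step 3: curr=49, set curr.next=prev(4) | reversed so far: 49 -> 4 -> 44
Step 4: curr=38, set curr.next=prev(49) | reversed so far: 38 -> 49 -> 4 -> 44
Step 5: curr=10, set curr.next=prev(38) | reversed so far: 10 -> 38 -> 49 -> 4 -> 44

10 -> 38 -> 49 -> 4 -> 44 -> None


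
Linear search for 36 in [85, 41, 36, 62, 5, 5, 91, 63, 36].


i=0: 85!=36
i=1: 41!=36
i=2: 36==36 found!

Found at 2, 3 comps


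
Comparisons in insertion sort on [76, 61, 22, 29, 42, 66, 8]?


Algorithm: insertion sort
Input: [76, 61, 22, 29, 42, 66, 8]
Sorted: [8, 22, 29, 42, 61, 66, 76]

17


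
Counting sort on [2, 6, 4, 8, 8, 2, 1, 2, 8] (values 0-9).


Input: [2, 6, 4, 8, 8, 2, 1, 2, 8]
Counts: [0, 1, 3, 0, 1, 0, 1, 0, 3, 0]

Sorted: [1, 2, 2, 2, 4, 6, 8, 8, 8]


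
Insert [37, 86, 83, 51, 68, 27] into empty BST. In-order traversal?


Insert 37: root
Insert 86: R from 37
Insert 83: R from 37 -> L from 86
Insert 51: R from 37 -> L from 86 -> L from 83
Insert 68: R from 37 -> L from 86 -> L from 83 -> R from 51
Insert 27: L from 37

In-order: [27, 37, 51, 68, 83, 86]


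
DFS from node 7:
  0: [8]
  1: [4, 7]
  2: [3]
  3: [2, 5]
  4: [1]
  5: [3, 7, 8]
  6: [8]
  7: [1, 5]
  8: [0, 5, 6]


Visit 7, push [5, 1]
Visit 1, push [4]
Visit 4, push []
Visit 5, push [8, 3]
Visit 3, push [2]
Visit 2, push []
Visit 8, push [6, 0]
Visit 0, push []
Visit 6, push []

DFS order: [7, 1, 4, 5, 3, 2, 8, 0, 6]


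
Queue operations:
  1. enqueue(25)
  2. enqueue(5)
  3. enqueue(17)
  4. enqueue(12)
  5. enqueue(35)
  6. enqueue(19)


enqueue(25) -> [25]
enqueue(5) -> [25, 5]
enqueue(17) -> [25, 5, 17]
enqueue(12) -> [25, 5, 17, 12]
enqueue(35) -> [25, 5, 17, 12, 35]
enqueue(19) -> [25, 5, 17, 12, 35, 19]

Final queue: [25, 5, 17, 12, 35, 19]


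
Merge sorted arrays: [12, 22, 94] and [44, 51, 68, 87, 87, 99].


Take 12 from A
Take 22 from A
Take 44 from B
Take 51 from B
Take 68 from B
Take 87 from B
Take 87 from B
Take 94 from A

Merged: [12, 22, 44, 51, 68, 87, 87, 94, 99]


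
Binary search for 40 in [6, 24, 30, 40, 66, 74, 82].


Step 1: lo=0, hi=6, mid=3, val=40

Found at index 3


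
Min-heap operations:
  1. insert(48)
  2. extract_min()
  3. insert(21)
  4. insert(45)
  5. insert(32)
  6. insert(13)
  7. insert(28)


insert(48) -> [48]
extract_min()->48, []
insert(21) -> [21]
insert(45) -> [21, 45]
insert(32) -> [21, 45, 32]
insert(13) -> [13, 21, 32, 45]
insert(28) -> [13, 21, 32, 45, 28]

Final heap: [13, 21, 32, 45, 28]


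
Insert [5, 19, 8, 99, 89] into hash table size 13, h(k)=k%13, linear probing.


Insert 5: h=5 -> slot 5
Insert 19: h=6 -> slot 6
Insert 8: h=8 -> slot 8
Insert 99: h=8, 1 probes -> slot 9
Insert 89: h=11 -> slot 11

Table: [None, None, None, None, None, 5, 19, None, 8, 99, None, 89, None]


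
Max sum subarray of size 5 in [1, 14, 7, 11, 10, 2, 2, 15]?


[0:5]: 43
[1:6]: 44
[2:7]: 32
[3:8]: 40

Max: 44 at [1:6]


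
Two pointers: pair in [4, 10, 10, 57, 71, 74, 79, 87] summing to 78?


lo=0(4)+hi=7(87)=91
lo=0(4)+hi=6(79)=83
lo=0(4)+hi=5(74)=78

Yes: 4+74=78


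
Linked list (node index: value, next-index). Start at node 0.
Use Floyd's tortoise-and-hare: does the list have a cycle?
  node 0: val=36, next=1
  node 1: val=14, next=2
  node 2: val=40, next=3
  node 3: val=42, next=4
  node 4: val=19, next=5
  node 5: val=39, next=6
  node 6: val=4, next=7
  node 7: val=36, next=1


Floyd's tortoise (slow, +1) and hare (fast, +2):
  init: slow=0, fast=0
  step 1: slow=1, fast=2
  step 2: slow=2, fast=4
  step 3: slow=3, fast=6
  step 4: slow=4, fast=1
  step 5: slow=5, fast=3
  step 6: slow=6, fast=5
  step 7: slow=7, fast=7
  slow == fast at node 7: cycle detected

Cycle: yes


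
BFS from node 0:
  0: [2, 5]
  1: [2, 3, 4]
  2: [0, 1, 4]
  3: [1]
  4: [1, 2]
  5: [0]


Visit 0, enqueue [2, 5]
Visit 2, enqueue [1, 4]
Visit 5, enqueue []
Visit 1, enqueue [3]
Visit 4, enqueue []
Visit 3, enqueue []

BFS order: [0, 2, 5, 1, 4, 3]


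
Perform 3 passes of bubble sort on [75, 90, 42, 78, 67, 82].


Initial: [75, 90, 42, 78, 67, 82]
Pass 1: [75, 42, 78, 67, 82, 90] (4 swaps)
Pass 2: [42, 75, 67, 78, 82, 90] (2 swaps)
Pass 3: [42, 67, 75, 78, 82, 90] (1 swaps)

After 3 passes: [42, 67, 75, 78, 82, 90]


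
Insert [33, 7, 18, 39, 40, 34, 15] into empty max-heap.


Insert 33: [33]
Insert 7: [33, 7]
Insert 18: [33, 7, 18]
Insert 39: [39, 33, 18, 7]
Insert 40: [40, 39, 18, 7, 33]
Insert 34: [40, 39, 34, 7, 33, 18]
Insert 15: [40, 39, 34, 7, 33, 18, 15]

Final heap: [40, 39, 34, 7, 33, 18, 15]


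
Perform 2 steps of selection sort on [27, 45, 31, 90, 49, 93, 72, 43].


Initial: [27, 45, 31, 90, 49, 93, 72, 43]
Step 1: min=27 at 0
  Swap: [27, 45, 31, 90, 49, 93, 72, 43]
Step 2: min=31 at 2
  Swap: [27, 31, 45, 90, 49, 93, 72, 43]

After 2 steps: [27, 31, 45, 90, 49, 93, 72, 43]


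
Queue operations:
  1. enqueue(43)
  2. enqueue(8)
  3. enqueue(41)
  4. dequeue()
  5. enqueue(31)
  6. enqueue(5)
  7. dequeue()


enqueue(43) -> [43]
enqueue(8) -> [43, 8]
enqueue(41) -> [43, 8, 41]
dequeue()->43, [8, 41]
enqueue(31) -> [8, 41, 31]
enqueue(5) -> [8, 41, 31, 5]
dequeue()->8, [41, 31, 5]

Final queue: [41, 31, 5]


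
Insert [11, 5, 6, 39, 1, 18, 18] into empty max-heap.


Insert 11: [11]
Insert 5: [11, 5]
Insert 6: [11, 5, 6]
Insert 39: [39, 11, 6, 5]
Insert 1: [39, 11, 6, 5, 1]
Insert 18: [39, 11, 18, 5, 1, 6]
Insert 18: [39, 11, 18, 5, 1, 6, 18]

Final heap: [39, 11, 18, 5, 1, 6, 18]


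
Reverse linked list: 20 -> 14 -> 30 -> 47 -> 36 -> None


Step 1: curr=20, set curr.next=prev(None) | reversed so far: 20
Step 2: curr=14, set curr.next=prev(20) | reversed so far: 14 -> 20
Step 3: curr=30, set curr.next=prev(14) | reversed so far: 30 -> 14 -> 20
Step 4: curr=47, set curr.next=prev(30) | reversed so far: 47 -> 30 -> 14 -> 20
Step 5: curr=36, set curr.next=prev(47) | reversed so far: 36 -> 47 -> 30 -> 14 -> 20

36 -> 47 -> 30 -> 14 -> 20 -> None


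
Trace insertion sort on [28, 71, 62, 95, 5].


Initial: [28, 71, 62, 95, 5]
Insert 71: [28, 71, 62, 95, 5]
Insert 62: [28, 62, 71, 95, 5]
Insert 95: [28, 62, 71, 95, 5]
Insert 5: [5, 28, 62, 71, 95]

Sorted: [5, 28, 62, 71, 95]


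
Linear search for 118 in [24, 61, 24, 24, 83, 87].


i=0: 24!=118
i=1: 61!=118
i=2: 24!=118
i=3: 24!=118
i=4: 83!=118
i=5: 87!=118

Not found, 6 comps


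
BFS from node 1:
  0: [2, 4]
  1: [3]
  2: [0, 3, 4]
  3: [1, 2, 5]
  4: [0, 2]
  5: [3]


Visit 1, enqueue [3]
Visit 3, enqueue [2, 5]
Visit 2, enqueue [0, 4]
Visit 5, enqueue []
Visit 0, enqueue []
Visit 4, enqueue []

BFS order: [1, 3, 2, 5, 0, 4]


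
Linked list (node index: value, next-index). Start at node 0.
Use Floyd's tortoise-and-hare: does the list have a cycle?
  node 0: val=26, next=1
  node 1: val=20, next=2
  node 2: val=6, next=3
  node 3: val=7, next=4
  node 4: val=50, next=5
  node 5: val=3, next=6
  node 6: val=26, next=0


Floyd's tortoise (slow, +1) and hare (fast, +2):
  init: slow=0, fast=0
  step 1: slow=1, fast=2
  step 2: slow=2, fast=4
  step 3: slow=3, fast=6
  step 4: slow=4, fast=1
  step 5: slow=5, fast=3
  step 6: slow=6, fast=5
  step 7: slow=0, fast=0
  slow == fast at node 0: cycle detected

Cycle: yes


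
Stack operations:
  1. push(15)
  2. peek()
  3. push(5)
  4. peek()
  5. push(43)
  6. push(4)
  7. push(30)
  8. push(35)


push(15) -> [15]
peek()->15
push(5) -> [15, 5]
peek()->5
push(43) -> [15, 5, 43]
push(4) -> [15, 5, 43, 4]
push(30) -> [15, 5, 43, 4, 30]
push(35) -> [15, 5, 43, 4, 30, 35]

Final stack: [15, 5, 43, 4, 30, 35]


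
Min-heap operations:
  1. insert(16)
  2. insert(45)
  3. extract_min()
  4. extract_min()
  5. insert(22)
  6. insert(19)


insert(16) -> [16]
insert(45) -> [16, 45]
extract_min()->16, [45]
extract_min()->45, []
insert(22) -> [22]
insert(19) -> [19, 22]

Final heap: [19, 22]


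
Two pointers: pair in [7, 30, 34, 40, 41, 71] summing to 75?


lo=0(7)+hi=5(71)=78
lo=0(7)+hi=4(41)=48
lo=1(30)+hi=4(41)=71
lo=2(34)+hi=4(41)=75

Yes: 34+41=75


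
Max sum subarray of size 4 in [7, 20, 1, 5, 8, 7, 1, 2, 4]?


[0:4]: 33
[1:5]: 34
[2:6]: 21
[3:7]: 21
[4:8]: 18
[5:9]: 14

Max: 34 at [1:5]


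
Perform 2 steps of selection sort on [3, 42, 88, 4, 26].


Initial: [3, 42, 88, 4, 26]
Step 1: min=3 at 0
  Swap: [3, 42, 88, 4, 26]
Step 2: min=4 at 3
  Swap: [3, 4, 88, 42, 26]

After 2 steps: [3, 4, 88, 42, 26]


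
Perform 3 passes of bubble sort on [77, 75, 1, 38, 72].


Initial: [77, 75, 1, 38, 72]
Pass 1: [75, 1, 38, 72, 77] (4 swaps)
Pass 2: [1, 38, 72, 75, 77] (3 swaps)
Pass 3: [1, 38, 72, 75, 77] (0 swaps)

After 3 passes: [1, 38, 72, 75, 77]


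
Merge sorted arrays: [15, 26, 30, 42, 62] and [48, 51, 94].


Take 15 from A
Take 26 from A
Take 30 from A
Take 42 from A
Take 48 from B
Take 51 from B
Take 62 from A

Merged: [15, 26, 30, 42, 48, 51, 62, 94]


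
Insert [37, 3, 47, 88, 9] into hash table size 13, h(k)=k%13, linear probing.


Insert 37: h=11 -> slot 11
Insert 3: h=3 -> slot 3
Insert 47: h=8 -> slot 8
Insert 88: h=10 -> slot 10
Insert 9: h=9 -> slot 9

Table: [None, None, None, 3, None, None, None, None, 47, 9, 88, 37, None]


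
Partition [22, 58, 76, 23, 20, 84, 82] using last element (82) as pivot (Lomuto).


Pivot: 82
  22 <= 82: advance i (no swap)
  58 <= 82: advance i (no swap)
  76 <= 82: advance i (no swap)
  23 <= 82: advance i (no swap)
  20 <= 82: advance i (no swap)
Place pivot at 5: [22, 58, 76, 23, 20, 82, 84]

Partitioned: [22, 58, 76, 23, 20, 82, 84]


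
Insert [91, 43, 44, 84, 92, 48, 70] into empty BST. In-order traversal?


Insert 91: root
Insert 43: L from 91
Insert 44: L from 91 -> R from 43
Insert 84: L from 91 -> R from 43 -> R from 44
Insert 92: R from 91
Insert 48: L from 91 -> R from 43 -> R from 44 -> L from 84
Insert 70: L from 91 -> R from 43 -> R from 44 -> L from 84 -> R from 48

In-order: [43, 44, 48, 70, 84, 91, 92]
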